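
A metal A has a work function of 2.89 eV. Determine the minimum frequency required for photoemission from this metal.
6.9880e+14 Hz

The threshold frequency is when the photon energy equals the work function:
hf₀ = φ

Solving for f₀:
f₀ = φ/h = (2.89 eV × 1.602×10⁻¹⁹ J/eV) / (6.626×10⁻³⁴ J·s)
f₀ = 6.9880e+14 Hz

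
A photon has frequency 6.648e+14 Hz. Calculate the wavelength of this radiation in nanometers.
450.95 nm

Using the wave equation: c = fλ

Solving for wavelength:
λ = c/f = (3×10⁸ m/s) / (6.648e+14 Hz)
λ = 450.95 nm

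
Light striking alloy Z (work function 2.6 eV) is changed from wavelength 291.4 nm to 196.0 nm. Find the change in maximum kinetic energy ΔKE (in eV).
2.0709 eV

Using Einstein's equation: KE_max = hc/λ - φ

For λ₁ = 291.4 nm:
KE₁ = hc/λ₁ - φ = 4.2548 - 2.6 = 1.6548 eV

For λ₂ = 196.0 nm:
KE₂ = hc/λ₂ - φ = 6.3257 - 2.6 = 3.7257 eV

Change in KE:
ΔKE = KE₂ - KE₁ = 3.7257 - 1.6548 = 2.0709 eV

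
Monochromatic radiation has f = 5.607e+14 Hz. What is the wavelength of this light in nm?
534.68 nm

Using the wave equation: c = fλ

Solving for wavelength:
λ = c/f = (3×10⁸ m/s) / (5.607e+14 Hz)
λ = 534.68 nm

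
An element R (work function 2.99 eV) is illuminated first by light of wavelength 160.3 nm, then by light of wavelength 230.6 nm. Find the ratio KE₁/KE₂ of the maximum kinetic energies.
1.9880

Using Einstein's equation: KE_max = hc/λ - φ

For λ₁ = 160.3 nm:
E₁ = hc/λ₁ = 7.7345 eV
KE₁ = E₁ - φ = 7.7345 - 2.99 = 4.7445 eV

For λ₂ = 230.6 nm:
E₂ = hc/λ₂ = 5.3766 eV
KE₂ = E₂ - φ = 5.3766 - 2.99 = 2.3866 eV

Ratio: KE₁/KE₂ = 4.7445/2.3866 = 1.9880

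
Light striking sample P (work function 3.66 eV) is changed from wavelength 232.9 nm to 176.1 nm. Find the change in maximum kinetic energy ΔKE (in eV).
1.7171 eV

Using Einstein's equation: KE_max = hc/λ - φ

For λ₁ = 232.9 nm:
KE₁ = hc/λ₁ - φ = 5.3235 - 3.66 = 1.6635 eV

For λ₂ = 176.1 nm:
KE₂ = hc/λ₂ - φ = 7.0406 - 3.66 = 3.3806 eV

Change in KE:
ΔKE = KE₂ - KE₁ = 3.3806 - 1.6635 = 1.7171 eV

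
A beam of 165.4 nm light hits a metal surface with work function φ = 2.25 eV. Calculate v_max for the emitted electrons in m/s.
1.3584e+06 m/s

First, find the maximum kinetic energy:
E_photon = hc/λ = 7.4960 eV
KE_max = E_photon - φ = 7.4960 - 2.25 = 5.2460 eV

Convert to Joules: KE_max = 5.2460 × 1.602×10⁻¹⁹ J = 8.4051e-19 J

Then use KE = ½mv² to find velocity:
v = √(2·KE/m) = √(2 × 8.4051e-19 J / 9.109e-31 kg)
v = 1.3584e+06 m/s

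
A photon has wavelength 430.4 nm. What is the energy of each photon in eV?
2.8807 eV

Using E = hf = hc/λ:

E = hc/λ = (6.626×10⁻³⁴ J·s)(3×10⁸ m/s) / (430.4×10⁻⁹ m)
E = 2.8807 eV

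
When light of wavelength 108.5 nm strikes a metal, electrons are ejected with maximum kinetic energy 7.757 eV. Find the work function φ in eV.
3.67 eV

From Einstein's photoelectric equation: KE_max = hf - φ = hc/λ - φ

Rearranging for φ:
φ = hc/λ - KE_max

Calculate photon energy:
E_photon = hc/λ = 11.4271 eV

Therefore:
φ = 11.4271 - 7.757 = 3.67 eV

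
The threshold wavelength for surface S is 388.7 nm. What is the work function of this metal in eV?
3.19 eV

At the threshold wavelength, photon energy equals work function:
φ = hc/λ₀

Calculating:
φ = (6.626×10⁻³⁴ J·s)(3×10⁸ m/s) / (388.7×10⁻⁹ m)
φ = 3.19 eV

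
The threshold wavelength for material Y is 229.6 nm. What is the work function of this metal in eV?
5.40 eV

At the threshold wavelength, photon energy equals work function:
φ = hc/λ₀

Calculating:
φ = (6.626×10⁻³⁴ J·s)(3×10⁸ m/s) / (229.6×10⁻⁹ m)
φ = 5.40 eV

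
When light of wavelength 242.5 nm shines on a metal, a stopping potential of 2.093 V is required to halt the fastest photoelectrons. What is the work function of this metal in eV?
3.02 eV

The stopping potential gives the maximum kinetic energy: KE_max = eV_s = 2.093 eV

From Einstein's photoelectric equation: KE_max = hc/λ - φ
Rearranging: φ = hc/λ - KE_max

Calculate photon energy:
E_photon = hc/λ = (6.626×10⁻³⁴ J·s)(3×10⁸ m/s) / (242.5×10⁻⁹ m) = 5.1128 eV

Therefore:
φ = 5.1128 - 2.093 = 3.02 eV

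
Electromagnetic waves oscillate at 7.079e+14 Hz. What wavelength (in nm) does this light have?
423.50 nm

Using the wave equation: c = fλ

Solving for wavelength:
λ = c/f = (3×10⁸ m/s) / (7.079e+14 Hz)
λ = 423.50 nm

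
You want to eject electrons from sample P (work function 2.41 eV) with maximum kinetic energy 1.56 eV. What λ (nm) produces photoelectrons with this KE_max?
312.30 nm

From Einstein's equation: KE_max = hc/λ - φ

Rearranging for λ:
hc/λ = KE_max + φ
λ = hc/(KE_max + φ)

Required photon energy:
E_photon = KE_max + φ = 1.56 + 2.41 = 3.97 eV

Required wavelength:
λ = hc/E_photon = (6.626×10⁻³⁴)(3×10⁸) / (3.97 × 1.602×10⁻¹⁹)
λ = 312.30 nm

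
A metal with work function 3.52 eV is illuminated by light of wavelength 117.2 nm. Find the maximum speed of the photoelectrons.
1.5758e+06 m/s

First, find the maximum kinetic energy:
E_photon = hc/λ = 10.5789 eV
KE_max = E_photon - φ = 10.5789 - 3.52 = 7.0589 eV

Convert to Joules: KE_max = 7.0589 × 1.602×10⁻¹⁹ J = 1.1310e-18 J

Then use KE = ½mv² to find velocity:
v = √(2·KE/m) = √(2 × 1.1310e-18 J / 9.109e-31 kg)
v = 1.5758e+06 m/s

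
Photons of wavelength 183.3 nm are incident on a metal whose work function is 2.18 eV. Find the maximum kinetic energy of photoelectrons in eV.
4.5840 eV

Using Einstein's photoelectric equation: KE_max = hf - φ = hc/λ - φ

First, calculate the photon energy:
E_photon = hc/λ = (6.626×10⁻³⁴ J·s)(3×10⁸ m/s) / (183.3×10⁻⁹ m)
E_photon = 6.7640 eV

Then, the maximum kinetic energy:
KE_max = E_photon - φ = 6.7640 eV - 2.18 eV = 4.5840 eV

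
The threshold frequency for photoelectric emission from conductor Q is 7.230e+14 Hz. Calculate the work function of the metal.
2.99 eV

At the threshold frequency, photon energy equals work function:
φ = hf₀

Calculating:
φ = (6.626×10⁻³⁴ J·s)(7.230e+14 Hz)
φ = 2.99 eV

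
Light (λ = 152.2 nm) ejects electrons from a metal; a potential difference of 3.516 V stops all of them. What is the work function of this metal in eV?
4.63 eV

The stopping potential gives the maximum kinetic energy: KE_max = eV_s = 3.516 eV

From Einstein's photoelectric equation: KE_max = hc/λ - φ
Rearranging: φ = hc/λ - KE_max

Calculate photon energy:
E_photon = hc/λ = (6.626×10⁻³⁴ J·s)(3×10⁸ m/s) / (152.2×10⁻⁹ m) = 8.1461 eV

Therefore:
φ = 8.1461 - 3.516 = 4.63 eV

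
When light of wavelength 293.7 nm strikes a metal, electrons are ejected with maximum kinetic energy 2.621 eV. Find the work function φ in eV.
1.60 eV

From Einstein's photoelectric equation: KE_max = hf - φ = hc/λ - φ

Rearranging for φ:
φ = hc/λ - KE_max

Calculate photon energy:
E_photon = hc/λ = 4.2215 eV

Therefore:
φ = 4.2215 - 2.621 = 1.60 eV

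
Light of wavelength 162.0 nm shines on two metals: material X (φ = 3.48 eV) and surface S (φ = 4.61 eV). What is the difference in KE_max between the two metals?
1.1300 eV

Using KE_max = hc/λ - φ for each metal:

Photon energy: E = hc/λ = 7.6533 eV

For material X (φ₁ = 3.48 eV):
KE₁ = E - φ₁ = 7.6533 - 3.48 = 4.1733 eV

For surface S (φ₂ = 4.61 eV):
KE₂ = E - φ₂ = 7.6533 - 4.61 = 3.0433 eV

Difference:
ΔKE = KE₁ - KE₂ = 4.1733 - 3.0433 = 1.1300 eV

Note: The difference equals the difference in work functions: 4.61 - 3.48 = 1.13 eV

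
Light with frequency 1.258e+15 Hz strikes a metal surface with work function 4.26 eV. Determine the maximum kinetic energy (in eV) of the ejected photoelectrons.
0.9427 eV

Using Einstein's photoelectric equation: KE_max = hf - φ

First, calculate the photon energy:
E_photon = hf = (6.626×10⁻³⁴ J·s)(1.258e+15 Hz)
E_photon = 5.2027 eV

Then, the maximum kinetic energy:
KE_max = E_photon - φ = 5.2027 eV - 4.26 eV = 0.9427 eV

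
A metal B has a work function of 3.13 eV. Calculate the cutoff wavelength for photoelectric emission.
396.12 nm

The threshold wavelength is when the photon energy equals the work function:
hc/λ₀ = φ

Solving for λ₀:
λ₀ = hc/φ = (6.626×10⁻³⁴ J·s)(3×10⁸ m/s) / (3.13 eV × 1.602×10⁻¹⁹ J/eV)
λ₀ = 396.12 nm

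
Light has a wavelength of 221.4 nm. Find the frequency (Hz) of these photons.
1.3541e+15 Hz

Using the wave equation: c = fλ

Solving for frequency:
f = c/λ = (3×10⁸ m/s) / (221.4×10⁻⁹ m)
f = 1.3541e+15 Hz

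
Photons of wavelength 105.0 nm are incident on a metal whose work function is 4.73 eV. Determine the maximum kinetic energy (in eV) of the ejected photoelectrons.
7.0780 eV

Using Einstein's photoelectric equation: KE_max = hf - φ = hc/λ - φ

First, calculate the photon energy:
E_photon = hc/λ = (6.626×10⁻³⁴ J·s)(3×10⁸ m/s) / (105.0×10⁻⁹ m)
E_photon = 11.8080 eV

Then, the maximum kinetic energy:
KE_max = E_photon - φ = 11.8080 eV - 4.73 eV = 7.0780 eV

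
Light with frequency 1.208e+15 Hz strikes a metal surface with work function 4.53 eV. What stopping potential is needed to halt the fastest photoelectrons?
0.4659 V

The stopping potential V_s satisfies: eV_s = KE_max

First, find KE_max using Einstein's equation:
E_photon = hf = (6.626×10⁻³⁴ J·s)(1.208e+15 Hz) = 4.9959 eV
KE_max = E_photon - φ = 4.9959 - 4.53 = 0.4659 eV

Since eV_s = KE_max:
V_s = KE_max/e = 0.4659 V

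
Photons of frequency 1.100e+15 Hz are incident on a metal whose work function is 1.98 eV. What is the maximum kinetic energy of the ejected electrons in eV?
2.5692 eV

Using Einstein's photoelectric equation: KE_max = hf - φ

First, calculate the photon energy:
E_photon = hf = (6.626×10⁻³⁴ J·s)(1.100e+15 Hz)
E_photon = 4.5492 eV

Then, the maximum kinetic energy:
KE_max = E_photon - φ = 4.5492 eV - 1.98 eV = 2.5692 eV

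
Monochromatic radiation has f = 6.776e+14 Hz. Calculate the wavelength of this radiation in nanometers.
442.43 nm

Using the wave equation: c = fλ

Solving for wavelength:
λ = c/f = (3×10⁸ m/s) / (6.776e+14 Hz)
λ = 442.43 nm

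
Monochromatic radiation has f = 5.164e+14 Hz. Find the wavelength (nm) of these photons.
580.54 nm

Using the wave equation: c = fλ

Solving for wavelength:
λ = c/f = (3×10⁸ m/s) / (5.164e+14 Hz)
λ = 580.54 nm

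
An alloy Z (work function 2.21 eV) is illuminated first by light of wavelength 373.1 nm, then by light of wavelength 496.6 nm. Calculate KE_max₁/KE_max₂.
3.8829

Using Einstein's equation: KE_max = hc/λ - φ

For λ₁ = 373.1 nm:
E₁ = hc/λ₁ = 3.3231 eV
KE₁ = E₁ - φ = 3.3231 - 2.21 = 1.1131 eV

For λ₂ = 496.6 nm:
E₂ = hc/λ₂ = 2.4967 eV
KE₂ = E₂ - φ = 2.4967 - 2.21 = 0.2867 eV

Ratio: KE₁/KE₂ = 1.1131/0.2867 = 3.8829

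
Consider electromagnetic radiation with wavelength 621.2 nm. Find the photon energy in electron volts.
1.9959 eV

Using E = hf = hc/λ:

E = hc/λ = (6.626×10⁻³⁴ J·s)(3×10⁸ m/s) / (621.2×10⁻⁹ m)
E = 1.9959 eV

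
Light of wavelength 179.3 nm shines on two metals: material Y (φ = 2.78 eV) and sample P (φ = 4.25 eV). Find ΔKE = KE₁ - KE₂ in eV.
1.4700 eV

Using KE_max = hc/λ - φ for each metal:

Photon energy: E = hc/λ = 6.9149 eV

For material Y (φ₁ = 2.78 eV):
KE₁ = E - φ₁ = 6.9149 - 2.78 = 4.1349 eV

For sample P (φ₂ = 4.25 eV):
KE₂ = E - φ₂ = 6.9149 - 4.25 = 2.6649 eV

Difference:
ΔKE = KE₁ - KE₂ = 4.1349 - 2.6649 = 1.4700 eV

Note: The difference equals the difference in work functions: 4.25 - 2.78 = 1.47 eV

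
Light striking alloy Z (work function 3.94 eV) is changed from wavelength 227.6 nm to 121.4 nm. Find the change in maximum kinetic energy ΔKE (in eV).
4.7654 eV

Using Einstein's equation: KE_max = hc/λ - φ

For λ₁ = 227.6 nm:
KE₁ = hc/λ₁ - φ = 5.4475 - 3.94 = 1.5075 eV

For λ₂ = 121.4 nm:
KE₂ = hc/λ₂ - φ = 10.2129 - 3.94 = 6.2729 eV

Change in KE:
ΔKE = KE₂ - KE₁ = 6.2729 - 1.5075 = 4.7654 eV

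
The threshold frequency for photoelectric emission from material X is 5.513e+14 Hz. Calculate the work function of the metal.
2.28 eV

At the threshold frequency, photon energy equals work function:
φ = hf₀

Calculating:
φ = (6.626×10⁻³⁴ J·s)(5.513e+14 Hz)
φ = 2.28 eV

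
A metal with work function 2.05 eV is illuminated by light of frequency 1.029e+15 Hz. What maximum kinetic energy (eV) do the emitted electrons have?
2.2056 eV

Using Einstein's photoelectric equation: KE_max = hf - φ

First, calculate the photon energy:
E_photon = hf = (6.626×10⁻³⁴ J·s)(1.029e+15 Hz)
E_photon = 4.2556 eV

Then, the maximum kinetic energy:
KE_max = E_photon - φ = 4.2556 eV - 2.05 eV = 2.2056 eV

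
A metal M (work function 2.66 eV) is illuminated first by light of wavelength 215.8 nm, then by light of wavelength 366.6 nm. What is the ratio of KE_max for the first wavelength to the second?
4.2733

Using Einstein's equation: KE_max = hc/λ - φ

For λ₁ = 215.8 nm:
E₁ = hc/λ₁ = 5.7453 eV
KE₁ = E₁ - φ = 5.7453 - 2.66 = 3.0853 eV

For λ₂ = 366.6 nm:
E₂ = hc/λ₂ = 3.3820 eV
KE₂ = E₂ - φ = 3.3820 - 2.66 = 0.7220 eV

Ratio: KE₁/KE₂ = 3.0853/0.7220 = 4.2733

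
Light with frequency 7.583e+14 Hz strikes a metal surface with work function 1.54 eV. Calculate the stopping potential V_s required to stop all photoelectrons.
1.5961 V

The stopping potential V_s satisfies: eV_s = KE_max

First, find KE_max using Einstein's equation:
E_photon = hf = (6.626×10⁻³⁴ J·s)(7.583e+14 Hz) = 3.1361 eV
KE_max = E_photon - φ = 3.1361 - 1.54 = 1.5961 eV

Since eV_s = KE_max:
V_s = KE_max/e = 1.5961 V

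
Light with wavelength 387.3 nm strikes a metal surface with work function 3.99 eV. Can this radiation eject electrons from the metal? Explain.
No

For photoemission, the photon energy must exceed the work function.

Photon energy: E = hc/λ = 3.2012 eV
Work function: φ = 3.99 eV

Since E_photon (3.2012 eV) < φ (3.99 eV), photoemission will NOT occur.
The threshold wavelength is λ₀ = hc/φ = 310.7 nm.
Since 387.3 nm > 310.7 nm, the photons lack sufficient energy.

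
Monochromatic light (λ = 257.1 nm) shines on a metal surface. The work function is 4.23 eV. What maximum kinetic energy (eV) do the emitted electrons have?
0.5924 eV

Using Einstein's photoelectric equation: KE_max = hf - φ = hc/λ - φ

First, calculate the photon energy:
E_photon = hc/λ = (6.626×10⁻³⁴ J·s)(3×10⁸ m/s) / (257.1×10⁻⁹ m)
E_photon = 4.8224 eV

Then, the maximum kinetic energy:
KE_max = E_photon - φ = 4.8224 eV - 4.23 eV = 0.5924 eV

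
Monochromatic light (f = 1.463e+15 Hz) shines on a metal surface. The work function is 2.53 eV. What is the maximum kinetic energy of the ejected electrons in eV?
3.5205 eV

Using Einstein's photoelectric equation: KE_max = hf - φ

First, calculate the photon energy:
E_photon = hf = (6.626×10⁻³⁴ J·s)(1.463e+15 Hz)
E_photon = 6.0505 eV

Then, the maximum kinetic energy:
KE_max = E_photon - φ = 6.0505 eV - 2.53 eV = 3.5205 eV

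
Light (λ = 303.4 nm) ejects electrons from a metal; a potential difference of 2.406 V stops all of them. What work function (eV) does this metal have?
1.68 eV

The stopping potential gives the maximum kinetic energy: KE_max = eV_s = 2.406 eV

From Einstein's photoelectric equation: KE_max = hc/λ - φ
Rearranging: φ = hc/λ - KE_max

Calculate photon energy:
E_photon = hc/λ = (6.626×10⁻³⁴ J·s)(3×10⁸ m/s) / (303.4×10⁻⁹ m) = 4.0865 eV

Therefore:
φ = 4.0865 - 2.406 = 1.68 eV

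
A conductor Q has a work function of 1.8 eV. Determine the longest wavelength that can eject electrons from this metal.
688.80 nm

The threshold wavelength is when the photon energy equals the work function:
hc/λ₀ = φ

Solving for λ₀:
λ₀ = hc/φ = (6.626×10⁻³⁴ J·s)(3×10⁸ m/s) / (1.8 eV × 1.602×10⁻¹⁹ J/eV)
λ₀ = 688.80 nm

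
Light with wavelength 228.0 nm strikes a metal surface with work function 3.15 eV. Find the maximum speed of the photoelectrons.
8.9711e+05 m/s

First, find the maximum kinetic energy:
E_photon = hc/λ = 5.4379 eV
KE_max = E_photon - φ = 5.4379 - 3.15 = 2.2879 eV

Convert to Joules: KE_max = 2.2879 × 1.602×10⁻¹⁹ J = 3.6656e-19 J

Then use KE = ½mv² to find velocity:
v = √(2·KE/m) = √(2 × 3.6656e-19 J / 9.109e-31 kg)
v = 8.9711e+05 m/s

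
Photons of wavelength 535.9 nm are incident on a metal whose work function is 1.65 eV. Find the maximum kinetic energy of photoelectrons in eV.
0.6636 eV

Using Einstein's photoelectric equation: KE_max = hf - φ = hc/λ - φ

First, calculate the photon energy:
E_photon = hc/λ = (6.626×10⁻³⁴ J·s)(3×10⁸ m/s) / (535.9×10⁻⁹ m)
E_photon = 2.3136 eV

Then, the maximum kinetic energy:
KE_max = E_photon - φ = 2.3136 eV - 1.65 eV = 0.6636 eV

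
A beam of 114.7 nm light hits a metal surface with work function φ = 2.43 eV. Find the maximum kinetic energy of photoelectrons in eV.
8.3794 eV

Using Einstein's photoelectric equation: KE_max = hf - φ = hc/λ - φ

First, calculate the photon energy:
E_photon = hc/λ = (6.626×10⁻³⁴ J·s)(3×10⁸ m/s) / (114.7×10⁻⁹ m)
E_photon = 10.8094 eV

Then, the maximum kinetic energy:
KE_max = E_photon - φ = 10.8094 eV - 2.43 eV = 8.3794 eV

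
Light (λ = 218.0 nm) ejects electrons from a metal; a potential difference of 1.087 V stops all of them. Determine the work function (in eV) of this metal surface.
4.60 eV

The stopping potential gives the maximum kinetic energy: KE_max = eV_s = 1.087 eV

From Einstein's photoelectric equation: KE_max = hc/λ - φ
Rearranging: φ = hc/λ - KE_max

Calculate photon energy:
E_photon = hc/λ = (6.626×10⁻³⁴ J·s)(3×10⁸ m/s) / (218.0×10⁻⁹ m) = 5.6873 eV

Therefore:
φ = 5.6873 - 1.087 = 4.60 eV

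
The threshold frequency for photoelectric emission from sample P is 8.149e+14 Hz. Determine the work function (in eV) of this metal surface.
3.37 eV

At the threshold frequency, photon energy equals work function:
φ = hf₀

Calculating:
φ = (6.626×10⁻³⁴ J·s)(8.149e+14 Hz)
φ = 3.37 eV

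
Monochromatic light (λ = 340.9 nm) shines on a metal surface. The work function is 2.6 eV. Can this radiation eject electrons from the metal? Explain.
Yes

For photoemission, the photon energy must exceed the work function.

Photon energy: E = hc/λ = 3.6370 eV
Work function: φ = 2.6 eV

Since E_photon (3.6370 eV) > φ (2.6 eV), photoemission WILL occur.
The threshold wavelength is λ₀ = hc/φ = 476.9 nm.
Since 340.9 nm < 476.9 nm, the light has sufficient energy.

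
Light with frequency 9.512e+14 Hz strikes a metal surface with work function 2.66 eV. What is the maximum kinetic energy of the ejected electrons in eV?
1.2738 eV

Using Einstein's photoelectric equation: KE_max = hf - φ

First, calculate the photon energy:
E_photon = hf = (6.626×10⁻³⁴ J·s)(9.512e+14 Hz)
E_photon = 3.9338 eV

Then, the maximum kinetic energy:
KE_max = E_photon - φ = 3.9338 eV - 2.66 eV = 1.2738 eV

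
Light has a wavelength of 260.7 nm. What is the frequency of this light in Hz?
1.1500e+15 Hz

Using the wave equation: c = fλ

Solving for frequency:
f = c/λ = (3×10⁸ m/s) / (260.7×10⁻⁹ m)
f = 1.1500e+15 Hz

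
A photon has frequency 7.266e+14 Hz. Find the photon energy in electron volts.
3.0050 eV

Using E = hf:

E = hf = (6.626×10⁻³⁴ J·s)(7.266e+14 Hz)
E = 3.0050 eV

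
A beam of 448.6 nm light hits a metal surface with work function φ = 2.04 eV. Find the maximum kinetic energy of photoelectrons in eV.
0.7238 eV

Using Einstein's photoelectric equation: KE_max = hf - φ = hc/λ - φ

First, calculate the photon energy:
E_photon = hc/λ = (6.626×10⁻³⁴ J·s)(3×10⁸ m/s) / (448.6×10⁻⁹ m)
E_photon = 2.7638 eV

Then, the maximum kinetic energy:
KE_max = E_photon - φ = 2.7638 eV - 2.04 eV = 0.7238 eV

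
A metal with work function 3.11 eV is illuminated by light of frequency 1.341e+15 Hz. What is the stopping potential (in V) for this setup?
2.4359 V

The stopping potential V_s satisfies: eV_s = KE_max

First, find KE_max using Einstein's equation:
E_photon = hf = (6.626×10⁻³⁴ J·s)(1.341e+15 Hz) = 5.5459 eV
KE_max = E_photon - φ = 5.5459 - 3.11 = 2.4359 eV

Since eV_s = KE_max:
V_s = KE_max/e = 2.4359 V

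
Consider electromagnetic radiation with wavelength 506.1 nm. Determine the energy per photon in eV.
2.4498 eV

Using E = hf = hc/λ:

E = hc/λ = (6.626×10⁻³⁴ J·s)(3×10⁸ m/s) / (506.1×10⁻⁹ m)
E = 2.4498 eV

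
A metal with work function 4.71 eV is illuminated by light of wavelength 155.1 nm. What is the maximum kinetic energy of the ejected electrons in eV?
3.2838 eV

Using Einstein's photoelectric equation: KE_max = hf - φ = hc/λ - φ

First, calculate the photon energy:
E_photon = hc/λ = (6.626×10⁻³⁴ J·s)(3×10⁸ m/s) / (155.1×10⁻⁹ m)
E_photon = 7.9938 eV

Then, the maximum kinetic energy:
KE_max = E_photon - φ = 7.9938 eV - 4.71 eV = 3.2838 eV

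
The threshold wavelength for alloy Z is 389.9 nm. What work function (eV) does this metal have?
3.18 eV

At the threshold wavelength, photon energy equals work function:
φ = hc/λ₀

Calculating:
φ = (6.626×10⁻³⁴ J·s)(3×10⁸ m/s) / (389.9×10⁻⁹ m)
φ = 3.18 eV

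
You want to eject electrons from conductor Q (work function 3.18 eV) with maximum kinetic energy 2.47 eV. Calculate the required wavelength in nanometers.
219.44 nm

From Einstein's equation: KE_max = hc/λ - φ

Rearranging for λ:
hc/λ = KE_max + φ
λ = hc/(KE_max + φ)

Required photon energy:
E_photon = KE_max + φ = 2.47 + 3.18 = 5.65 eV

Required wavelength:
λ = hc/E_photon = (6.626×10⁻³⁴)(3×10⁸) / (5.65 × 1.602×10⁻¹⁹)
λ = 219.44 nm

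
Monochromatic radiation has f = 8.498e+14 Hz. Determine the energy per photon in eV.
3.5145 eV

Using E = hf:

E = hf = (6.626×10⁻³⁴ J·s)(8.498e+14 Hz)
E = 3.5145 eV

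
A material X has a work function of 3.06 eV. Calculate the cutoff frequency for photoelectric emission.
7.3990e+14 Hz

The threshold frequency is when the photon energy equals the work function:
hf₀ = φ

Solving for f₀:
f₀ = φ/h = (3.06 eV × 1.602×10⁻¹⁹ J/eV) / (6.626×10⁻³⁴ J·s)
f₀ = 7.3990e+14 Hz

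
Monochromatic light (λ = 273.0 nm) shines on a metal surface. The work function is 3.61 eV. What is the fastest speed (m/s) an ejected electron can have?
5.7244e+05 m/s

First, find the maximum kinetic energy:
E_photon = hc/λ = 4.5415 eV
KE_max = E_photon - φ = 4.5415 - 3.61 = 0.9315 eV

Convert to Joules: KE_max = 0.9315 × 1.602×10⁻¹⁹ J = 1.4925e-19 J

Then use KE = ½mv² to find velocity:
v = √(2·KE/m) = √(2 × 1.4925e-19 J / 9.109e-31 kg)
v = 5.7244e+05 m/s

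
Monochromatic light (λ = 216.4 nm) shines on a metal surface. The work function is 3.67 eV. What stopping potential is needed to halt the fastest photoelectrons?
2.0594 V

The stopping potential V_s satisfies: eV_s = KE_max

First, find KE_max using Einstein's equation:
E_photon = hc/λ = 5.7294 eV
KE_max = E_photon - φ = 5.7294 - 3.67 = 2.0594 eV

Since eV_s = KE_max:
V_s = KE_max/e = 2.0594 V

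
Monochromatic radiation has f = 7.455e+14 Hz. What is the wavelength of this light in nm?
402.14 nm

Using the wave equation: c = fλ

Solving for wavelength:
λ = c/f = (3×10⁸ m/s) / (7.455e+14 Hz)
λ = 402.14 nm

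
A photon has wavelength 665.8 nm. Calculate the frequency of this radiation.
4.5027e+14 Hz

Using the wave equation: c = fλ

Solving for frequency:
f = c/λ = (3×10⁸ m/s) / (665.8×10⁻⁹ m)
f = 4.5027e+14 Hz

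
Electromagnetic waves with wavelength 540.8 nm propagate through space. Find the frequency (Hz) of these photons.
5.5435e+14 Hz

Using the wave equation: c = fλ

Solving for frequency:
f = c/λ = (3×10⁸ m/s) / (540.8×10⁻⁹ m)
f = 5.5435e+14 Hz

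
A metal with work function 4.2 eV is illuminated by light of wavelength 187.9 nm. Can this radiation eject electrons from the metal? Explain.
Yes

For photoemission, the photon energy must exceed the work function.

Photon energy: E = hc/λ = 6.5984 eV
Work function: φ = 4.2 eV

Since E_photon (6.5984 eV) > φ (4.2 eV), photoemission WILL occur.
The threshold wavelength is λ₀ = hc/φ = 295.2 nm.
Since 187.9 nm < 295.2 nm, the light has sufficient energy.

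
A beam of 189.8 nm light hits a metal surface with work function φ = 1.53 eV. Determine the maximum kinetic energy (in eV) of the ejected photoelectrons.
5.0024 eV

Using Einstein's photoelectric equation: KE_max = hf - φ = hc/λ - φ

First, calculate the photon energy:
E_photon = hc/λ = (6.626×10⁻³⁴ J·s)(3×10⁸ m/s) / (189.8×10⁻⁹ m)
E_photon = 6.5324 eV

Then, the maximum kinetic energy:
KE_max = E_photon - φ = 6.5324 eV - 1.53 eV = 5.0024 eV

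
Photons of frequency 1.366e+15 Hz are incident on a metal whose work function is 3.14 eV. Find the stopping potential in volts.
2.5093 V

The stopping potential V_s satisfies: eV_s = KE_max

First, find KE_max using Einstein's equation:
E_photon = hf = (6.626×10⁻³⁴ J·s)(1.366e+15 Hz) = 5.6493 eV
KE_max = E_photon - φ = 5.6493 - 3.14 = 2.5093 eV

Since eV_s = KE_max:
V_s = KE_max/e = 2.5093 V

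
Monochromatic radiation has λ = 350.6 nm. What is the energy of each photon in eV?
3.5363 eV

Using E = hf = hc/λ:

E = hc/λ = (6.626×10⁻³⁴ J·s)(3×10⁸ m/s) / (350.6×10⁻⁹ m)
E = 3.5363 eV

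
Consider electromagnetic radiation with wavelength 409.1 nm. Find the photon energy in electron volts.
3.0307 eV

Using E = hf = hc/λ:

E = hc/λ = (6.626×10⁻³⁴ J·s)(3×10⁸ m/s) / (409.1×10⁻⁹ m)
E = 3.0307 eV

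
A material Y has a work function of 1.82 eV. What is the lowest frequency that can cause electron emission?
4.4007e+14 Hz

The threshold frequency is when the photon energy equals the work function:
hf₀ = φ

Solving for f₀:
f₀ = φ/h = (1.82 eV × 1.602×10⁻¹⁹ J/eV) / (6.626×10⁻³⁴ J·s)
f₀ = 4.4007e+14 Hz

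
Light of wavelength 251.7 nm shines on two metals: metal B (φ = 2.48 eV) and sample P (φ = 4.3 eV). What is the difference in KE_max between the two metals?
1.8200 eV

Using KE_max = hc/λ - φ for each metal:

Photon energy: E = hc/λ = 4.9259 eV

For metal B (φ₁ = 2.48 eV):
KE₁ = E - φ₁ = 4.9259 - 2.48 = 2.4459 eV

For sample P (φ₂ = 4.3 eV):
KE₂ = E - φ₂ = 4.9259 - 4.3 = 0.6259 eV

Difference:
ΔKE = KE₁ - KE₂ = 2.4459 - 0.6259 = 1.8200 eV

Note: The difference equals the difference in work functions: 4.3 - 2.48 = 1.82 eV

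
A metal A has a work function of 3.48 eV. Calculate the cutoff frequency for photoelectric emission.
8.4146e+14 Hz

The threshold frequency is when the photon energy equals the work function:
hf₀ = φ

Solving for f₀:
f₀ = φ/h = (3.48 eV × 1.602×10⁻¹⁹ J/eV) / (6.626×10⁻³⁴ J·s)
f₀ = 8.4146e+14 Hz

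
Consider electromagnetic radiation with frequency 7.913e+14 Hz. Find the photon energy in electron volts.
3.2726 eV

Using E = hf:

E = hf = (6.626×10⁻³⁴ J·s)(7.913e+14 Hz)
E = 3.2726 eV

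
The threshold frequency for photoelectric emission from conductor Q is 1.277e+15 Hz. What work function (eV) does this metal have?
5.28 eV

At the threshold frequency, photon energy equals work function:
φ = hf₀

Calculating:
φ = (6.626×10⁻³⁴ J·s)(1.277e+15 Hz)
φ = 5.28 eV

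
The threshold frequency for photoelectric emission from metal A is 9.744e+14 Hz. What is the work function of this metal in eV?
4.03 eV

At the threshold frequency, photon energy equals work function:
φ = hf₀

Calculating:
φ = (6.626×10⁻³⁴ J·s)(9.744e+14 Hz)
φ = 4.03 eV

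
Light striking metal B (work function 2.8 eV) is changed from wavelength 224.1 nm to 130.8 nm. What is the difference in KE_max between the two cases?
3.9464 eV

Using Einstein's equation: KE_max = hc/λ - φ

For λ₁ = 224.1 nm:
KE₁ = hc/λ₁ - φ = 5.5325 - 2.8 = 2.7325 eV

For λ₂ = 130.8 nm:
KE₂ = hc/λ₂ - φ = 9.4789 - 2.8 = 6.6789 eV

Change in KE:
ΔKE = KE₂ - KE₁ = 6.6789 - 2.7325 = 3.9464 eV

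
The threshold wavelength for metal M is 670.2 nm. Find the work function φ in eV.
1.85 eV

At the threshold wavelength, photon energy equals work function:
φ = hc/λ₀

Calculating:
φ = (6.626×10⁻³⁴ J·s)(3×10⁸ m/s) / (670.2×10⁻⁹ m)
φ = 1.85 eV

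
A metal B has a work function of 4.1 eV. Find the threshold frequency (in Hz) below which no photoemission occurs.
9.9138e+14 Hz

The threshold frequency is when the photon energy equals the work function:
hf₀ = φ

Solving for f₀:
f₀ = φ/h = (4.1 eV × 1.602×10⁻¹⁹ J/eV) / (6.626×10⁻³⁴ J·s)
f₀ = 9.9138e+14 Hz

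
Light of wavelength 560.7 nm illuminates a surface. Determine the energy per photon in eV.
2.2112 eV

Using E = hf = hc/λ:

E = hc/λ = (6.626×10⁻³⁴ J·s)(3×10⁸ m/s) / (560.7×10⁻⁹ m)
E = 2.2112 eV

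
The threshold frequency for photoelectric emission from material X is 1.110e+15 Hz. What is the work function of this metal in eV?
4.59 eV

At the threshold frequency, photon energy equals work function:
φ = hf₀

Calculating:
φ = (6.626×10⁻³⁴ J·s)(1.110e+15 Hz)
φ = 4.59 eV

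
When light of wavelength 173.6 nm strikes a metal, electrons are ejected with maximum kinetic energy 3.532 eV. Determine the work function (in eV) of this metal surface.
3.61 eV

From Einstein's photoelectric equation: KE_max = hf - φ = hc/λ - φ

Rearranging for φ:
φ = hc/λ - KE_max

Calculate photon energy:
E_photon = hc/λ = 7.1419 eV

Therefore:
φ = 7.1419 - 3.532 = 3.61 eV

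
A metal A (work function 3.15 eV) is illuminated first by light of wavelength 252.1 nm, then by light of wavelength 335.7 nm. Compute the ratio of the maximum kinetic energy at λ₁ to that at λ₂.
3.2543

Using Einstein's equation: KE_max = hc/λ - φ

For λ₁ = 252.1 nm:
E₁ = hc/λ₁ = 4.9181 eV
KE₁ = E₁ - φ = 4.9181 - 3.15 = 1.7681 eV

For λ₂ = 335.7 nm:
E₂ = hc/λ₂ = 3.6933 eV
KE₂ = E₂ - φ = 3.6933 - 3.15 = 0.5433 eV

Ratio: KE₁/KE₂ = 1.7681/0.5433 = 3.2543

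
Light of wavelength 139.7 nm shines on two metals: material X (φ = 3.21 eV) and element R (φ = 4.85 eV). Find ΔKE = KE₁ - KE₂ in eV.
1.6400 eV

Using KE_max = hc/λ - φ for each metal:

Photon energy: E = hc/λ = 8.8750 eV

For material X (φ₁ = 3.21 eV):
KE₁ = E - φ₁ = 8.8750 - 3.21 = 5.6650 eV

For element R (φ₂ = 4.85 eV):
KE₂ = E - φ₂ = 8.8750 - 4.85 = 4.0250 eV

Difference:
ΔKE = KE₁ - KE₂ = 5.6650 - 4.0250 = 1.6400 eV

Note: The difference equals the difference in work functions: 4.85 - 3.21 = 1.64 eV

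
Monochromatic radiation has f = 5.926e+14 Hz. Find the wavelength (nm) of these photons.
505.89 nm

Using the wave equation: c = fλ

Solving for wavelength:
λ = c/f = (3×10⁸ m/s) / (5.926e+14 Hz)
λ = 505.89 nm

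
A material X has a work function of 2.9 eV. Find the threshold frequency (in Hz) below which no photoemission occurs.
7.0122e+14 Hz

The threshold frequency is when the photon energy equals the work function:
hf₀ = φ

Solving for f₀:
f₀ = φ/h = (2.9 eV × 1.602×10⁻¹⁹ J/eV) / (6.626×10⁻³⁴ J·s)
f₀ = 7.0122e+14 Hz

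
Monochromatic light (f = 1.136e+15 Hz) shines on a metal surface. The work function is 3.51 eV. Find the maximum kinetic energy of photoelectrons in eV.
1.1881 eV

Using Einstein's photoelectric equation: KE_max = hf - φ

First, calculate the photon energy:
E_photon = hf = (6.626×10⁻³⁴ J·s)(1.136e+15 Hz)
E_photon = 4.6981 eV

Then, the maximum kinetic energy:
KE_max = E_photon - φ = 4.6981 eV - 3.51 eV = 1.1881 eV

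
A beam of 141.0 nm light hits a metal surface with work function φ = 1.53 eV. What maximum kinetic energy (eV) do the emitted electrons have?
7.2632 eV

Using Einstein's photoelectric equation: KE_max = hf - φ = hc/λ - φ

First, calculate the photon energy:
E_photon = hc/λ = (6.626×10⁻³⁴ J·s)(3×10⁸ m/s) / (141.0×10⁻⁹ m)
E_photon = 8.7932 eV

Then, the maximum kinetic energy:
KE_max = E_photon - φ = 8.7932 eV - 1.53 eV = 7.2632 eV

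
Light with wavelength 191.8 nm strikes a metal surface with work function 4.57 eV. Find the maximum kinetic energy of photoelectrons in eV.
1.8942 eV

Using Einstein's photoelectric equation: KE_max = hf - φ = hc/λ - φ

First, calculate the photon energy:
E_photon = hc/λ = (6.626×10⁻³⁴ J·s)(3×10⁸ m/s) / (191.8×10⁻⁹ m)
E_photon = 6.4642 eV

Then, the maximum kinetic energy:
KE_max = E_photon - φ = 6.4642 eV - 4.57 eV = 1.8942 eV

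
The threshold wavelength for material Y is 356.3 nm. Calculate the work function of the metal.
3.48 eV

At the threshold wavelength, photon energy equals work function:
φ = hc/λ₀

Calculating:
φ = (6.626×10⁻³⁴ J·s)(3×10⁸ m/s) / (356.3×10⁻⁹ m)
φ = 3.48 eV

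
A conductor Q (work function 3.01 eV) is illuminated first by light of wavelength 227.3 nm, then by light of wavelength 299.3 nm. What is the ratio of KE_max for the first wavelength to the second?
2.1587

Using Einstein's equation: KE_max = hc/λ - φ

For λ₁ = 227.3 nm:
E₁ = hc/λ₁ = 5.4547 eV
KE₁ = E₁ - φ = 5.4547 - 3.01 = 2.4447 eV

For λ₂ = 299.3 nm:
E₂ = hc/λ₂ = 4.1425 eV
KE₂ = E₂ - φ = 4.1425 - 3.01 = 1.1325 eV

Ratio: KE₁/KE₂ = 2.4447/1.1325 = 2.1587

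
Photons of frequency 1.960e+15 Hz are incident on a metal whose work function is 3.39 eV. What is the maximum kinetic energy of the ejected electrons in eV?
4.7159 eV

Using Einstein's photoelectric equation: KE_max = hf - φ

First, calculate the photon energy:
E_photon = hf = (6.626×10⁻³⁴ J·s)(1.960e+15 Hz)
E_photon = 8.1059 eV

Then, the maximum kinetic energy:
KE_max = E_photon - φ = 8.1059 eV - 3.39 eV = 4.7159 eV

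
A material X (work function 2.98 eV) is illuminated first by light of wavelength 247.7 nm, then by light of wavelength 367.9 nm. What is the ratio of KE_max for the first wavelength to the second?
5.1927

Using Einstein's equation: KE_max = hc/λ - φ

For λ₁ = 247.7 nm:
E₁ = hc/λ₁ = 5.0054 eV
KE₁ = E₁ - φ = 5.0054 - 2.98 = 2.0254 eV

For λ₂ = 367.9 nm:
E₂ = hc/λ₂ = 3.3701 eV
KE₂ = E₂ - φ = 3.3701 - 2.98 = 0.3901 eV

Ratio: KE₁/KE₂ = 2.0254/0.3901 = 5.1927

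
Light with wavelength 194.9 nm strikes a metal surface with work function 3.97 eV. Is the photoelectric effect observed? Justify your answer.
Yes

For photoemission, the photon energy must exceed the work function.

Photon energy: E = hc/λ = 6.3614 eV
Work function: φ = 3.97 eV

Since E_photon (6.3614 eV) > φ (3.97 eV), photoemission WILL occur.
The threshold wavelength is λ₀ = hc/φ = 312.3 nm.
Since 194.9 nm < 312.3 nm, the light has sufficient energy.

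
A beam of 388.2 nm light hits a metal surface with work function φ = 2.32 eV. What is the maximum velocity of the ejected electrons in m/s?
5.5442e+05 m/s

First, find the maximum kinetic energy:
E_photon = hc/λ = 3.1938 eV
KE_max = E_photon - φ = 3.1938 - 2.32 = 0.8738 eV

Convert to Joules: KE_max = 0.8738 × 1.602×10⁻¹⁹ J = 1.4000e-19 J

Then use KE = ½mv² to find velocity:
v = √(2·KE/m) = √(2 × 1.4000e-19 J / 9.109e-31 kg)
v = 5.5442e+05 m/s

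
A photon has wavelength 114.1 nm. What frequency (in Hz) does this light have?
2.6275e+15 Hz

Using the wave equation: c = fλ

Solving for frequency:
f = c/λ = (3×10⁸ m/s) / (114.1×10⁻⁹ m)
f = 2.6275e+15 Hz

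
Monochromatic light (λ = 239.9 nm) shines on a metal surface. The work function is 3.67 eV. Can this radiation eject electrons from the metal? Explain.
Yes

For photoemission, the photon energy must exceed the work function.

Photon energy: E = hc/λ = 5.1682 eV
Work function: φ = 3.67 eV

Since E_photon (5.1682 eV) > φ (3.67 eV), photoemission WILL occur.
The threshold wavelength is λ₀ = hc/φ = 337.8 nm.
Since 239.9 nm < 337.8 nm, the light has sufficient energy.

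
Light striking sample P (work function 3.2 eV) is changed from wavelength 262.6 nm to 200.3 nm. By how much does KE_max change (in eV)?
1.4685 eV

Using Einstein's equation: KE_max = hc/λ - φ

For λ₁ = 262.6 nm:
KE₁ = hc/λ₁ - φ = 4.7214 - 3.2 = 1.5214 eV

For λ₂ = 200.3 nm:
KE₂ = hc/λ₂ - φ = 6.1899 - 3.2 = 2.9899 eV

Change in KE:
ΔKE = KE₂ - KE₁ = 2.9899 - 1.5214 = 1.4685 eV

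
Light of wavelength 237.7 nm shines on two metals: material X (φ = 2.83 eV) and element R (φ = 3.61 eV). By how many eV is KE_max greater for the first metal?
0.7800 eV

Using KE_max = hc/λ - φ for each metal:

Photon energy: E = hc/λ = 5.2160 eV

For material X (φ₁ = 2.83 eV):
KE₁ = E - φ₁ = 5.2160 - 2.83 = 2.3860 eV

For element R (φ₂ = 3.61 eV):
KE₂ = E - φ₂ = 5.2160 - 3.61 = 1.6060 eV

Difference:
ΔKE = KE₁ - KE₂ = 2.3860 - 1.6060 = 0.7800 eV

Note: The difference equals the difference in work functions: 3.61 - 2.83 = 0.78 eV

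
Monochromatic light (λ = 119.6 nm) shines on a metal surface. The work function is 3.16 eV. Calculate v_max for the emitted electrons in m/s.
1.5922e+06 m/s

First, find the maximum kinetic energy:
E_photon = hc/λ = 10.3666 eV
KE_max = E_photon - φ = 10.3666 - 3.16 = 7.2066 eV

Convert to Joules: KE_max = 7.2066 × 1.602×10⁻¹⁹ J = 1.1546e-18 J

Then use KE = ½mv² to find velocity:
v = √(2·KE/m) = √(2 × 1.1546e-18 J / 9.109e-31 kg)
v = 1.5922e+06 m/s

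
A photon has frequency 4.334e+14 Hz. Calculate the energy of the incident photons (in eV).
1.7924 eV

Using E = hf:

E = hf = (6.626×10⁻³⁴ J·s)(4.334e+14 Hz)
E = 1.7924 eV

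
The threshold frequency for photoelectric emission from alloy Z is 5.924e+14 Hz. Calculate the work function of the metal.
2.45 eV

At the threshold frequency, photon energy equals work function:
φ = hf₀

Calculating:
φ = (6.626×10⁻³⁴ J·s)(5.924e+14 Hz)
φ = 2.45 eV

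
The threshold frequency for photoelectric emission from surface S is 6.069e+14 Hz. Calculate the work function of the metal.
2.51 eV

At the threshold frequency, photon energy equals work function:
φ = hf₀

Calculating:
φ = (6.626×10⁻³⁴ J·s)(6.069e+14 Hz)
φ = 2.51 eV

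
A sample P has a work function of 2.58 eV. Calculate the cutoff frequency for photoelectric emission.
6.2384e+14 Hz

The threshold frequency is when the photon energy equals the work function:
hf₀ = φ

Solving for f₀:
f₀ = φ/h = (2.58 eV × 1.602×10⁻¹⁹ J/eV) / (6.626×10⁻³⁴ J·s)
f₀ = 6.2384e+14 Hz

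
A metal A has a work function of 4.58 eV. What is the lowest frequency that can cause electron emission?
1.1074e+15 Hz

The threshold frequency is when the photon energy equals the work function:
hf₀ = φ

Solving for f₀:
f₀ = φ/h = (4.58 eV × 1.602×10⁻¹⁹ J/eV) / (6.626×10⁻³⁴ J·s)
f₀ = 1.1074e+15 Hz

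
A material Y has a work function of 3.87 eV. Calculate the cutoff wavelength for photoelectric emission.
320.37 nm

The threshold wavelength is when the photon energy equals the work function:
hc/λ₀ = φ

Solving for λ₀:
λ₀ = hc/φ = (6.626×10⁻³⁴ J·s)(3×10⁸ m/s) / (3.87 eV × 1.602×10⁻¹⁹ J/eV)
λ₀ = 320.37 nm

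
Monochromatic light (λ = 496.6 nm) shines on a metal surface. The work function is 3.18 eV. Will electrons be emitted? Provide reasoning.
No

For photoemission, the photon energy must exceed the work function.

Photon energy: E = hc/λ = 2.4967 eV
Work function: φ = 3.18 eV

Since E_photon (2.4967 eV) < φ (3.18 eV), photoemission will NOT occur.
The threshold wavelength is λ₀ = hc/φ = 389.9 nm.
Since 496.6 nm > 389.9 nm, the photons lack sufficient energy.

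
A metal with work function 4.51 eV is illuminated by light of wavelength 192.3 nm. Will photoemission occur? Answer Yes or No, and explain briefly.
Yes

For photoemission, the photon energy must exceed the work function.

Photon energy: E = hc/λ = 6.4474 eV
Work function: φ = 4.51 eV

Since E_photon (6.4474 eV) > φ (4.51 eV), photoemission WILL occur.
The threshold wavelength is λ₀ = hc/φ = 274.9 nm.
Since 192.3 nm < 274.9 nm, the light has sufficient energy.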